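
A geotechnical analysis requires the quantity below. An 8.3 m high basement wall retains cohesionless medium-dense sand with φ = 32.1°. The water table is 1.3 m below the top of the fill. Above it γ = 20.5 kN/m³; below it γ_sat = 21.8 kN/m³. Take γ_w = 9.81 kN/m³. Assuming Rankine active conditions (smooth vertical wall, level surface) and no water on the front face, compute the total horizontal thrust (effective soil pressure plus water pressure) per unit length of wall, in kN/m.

K_a = tan²(45° − φ/2) = 0.3060.
γ' = 21.8 − 9.81 = 11.99 kN/m³. Depth below WT = 7.0 m.
σ'_h at WT = K_a γ d_w = 8.155 kPa; at base = 8.155 + K_a γ' × 7.0 = 33.84 kPa.
P₁ (0–1.3 m) = ½×8.155×1.3 = 5.301. P₂ (1.3–8.3 m) = ½(8.155+33.84)×7.0 = 147.0.
P_w = ½ γ_w h₂² = 0.5×9.81×7.0² = 240.3. Total = 5.301+147.0+240.3 = 392.6 kN/m.

393 kN/m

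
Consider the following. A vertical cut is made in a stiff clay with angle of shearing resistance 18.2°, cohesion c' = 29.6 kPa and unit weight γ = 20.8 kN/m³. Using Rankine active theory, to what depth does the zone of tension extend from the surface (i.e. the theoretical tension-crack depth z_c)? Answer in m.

3.93 m

K_a = tan²(45° − 18.2°/2) = 0.5240; √K_a = 0.7239.
The active pressure is zero where K_a γ z = 2c√K_a, so z_c = 2c/(γ√K_a) = 2×29.6/(20.8×0.7239) = 3.932 m.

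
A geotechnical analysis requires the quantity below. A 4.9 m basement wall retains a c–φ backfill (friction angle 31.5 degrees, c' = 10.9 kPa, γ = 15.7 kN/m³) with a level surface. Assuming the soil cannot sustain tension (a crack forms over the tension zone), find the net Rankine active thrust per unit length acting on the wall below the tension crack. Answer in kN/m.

14.4 kN/m

K_a = 0.3136; √K_a = 0.5600.
Tension-crack depth z_c = 2c/(γ√K_a) = 2×10.9/(15.7×0.5600) = 2.479 m.
σ_a at base = K_a γ H − 2c√K_a = 0.3136×15.7×4.9 − 2×10.9×0.5600 = 11.92 kPa.
P_a = ½ × 11.92 × (H − z_c) = 0.5×11.92×2.421 = 14.43 kN/m.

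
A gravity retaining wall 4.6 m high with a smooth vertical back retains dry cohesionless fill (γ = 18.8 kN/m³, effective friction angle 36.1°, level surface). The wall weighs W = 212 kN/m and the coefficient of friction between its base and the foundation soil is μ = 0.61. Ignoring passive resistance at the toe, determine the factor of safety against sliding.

2.52

K_a = tan²(45° − 36.1°/2) = 0.2585.
P_a = ½K_aγH² = 0.5×0.2585×18.8×4.6² = 51.42 kN/m, acting at H/3 = 1.533 m above the base.
FS_sliding = μW / P_a = 0.61×212 / 51.42 = 2.515.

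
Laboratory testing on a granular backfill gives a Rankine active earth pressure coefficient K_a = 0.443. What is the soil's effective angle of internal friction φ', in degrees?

22.7°

K_a = tan²(45° − φ/2) ⇒ 45° − φ/2 = arctan(√0.443) = 33.65°.
φ = 2(45° − 33.65°) = 22.71°.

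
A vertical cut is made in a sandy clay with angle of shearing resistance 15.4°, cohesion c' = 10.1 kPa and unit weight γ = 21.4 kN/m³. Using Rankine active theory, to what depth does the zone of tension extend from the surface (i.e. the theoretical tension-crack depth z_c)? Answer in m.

1.24 m

K_a = tan²(45° − 15.4°/2) = 0.5803; √K_a = 0.7618.
The active pressure is zero where K_a γ z = 2c√K_a, so z_c = 2c/(γ√K_a) = 2×10.1/(21.4×0.7618) = 1.239 m.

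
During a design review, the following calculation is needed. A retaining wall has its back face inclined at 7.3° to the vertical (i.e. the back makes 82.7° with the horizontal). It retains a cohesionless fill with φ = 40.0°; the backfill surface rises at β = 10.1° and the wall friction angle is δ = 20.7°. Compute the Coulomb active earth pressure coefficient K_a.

K_a = sin²(α+φ) / [sin²α · sin(α−δ) · (1 + √{sin(φ+δ)sin(φ−β) / (sin(α−δ)sin(α+β))})²].
With α = 82.7°, φ = 40.0°, δ = 20.7°, β = 10.1°: K_a = 0.2814.

0.281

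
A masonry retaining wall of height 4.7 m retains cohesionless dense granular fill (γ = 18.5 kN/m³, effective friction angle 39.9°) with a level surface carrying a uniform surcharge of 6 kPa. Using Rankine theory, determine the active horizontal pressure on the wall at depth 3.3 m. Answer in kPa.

14.6 kPa

K_a = (1 − sin φ)/(1 + sin φ) = 0.2184.
σ_v = γz + q = 18.5 × 3.3 + 6 = 67.05 kPa.
σ_h = K_a σ_v = 0.2184 × 67.05 = 14.65 kPa.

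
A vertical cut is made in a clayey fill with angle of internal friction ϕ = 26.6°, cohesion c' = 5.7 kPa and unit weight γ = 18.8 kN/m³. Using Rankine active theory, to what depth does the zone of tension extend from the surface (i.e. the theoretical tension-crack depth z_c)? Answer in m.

0.982 m

K_a = tan²(45° − 26.6°/2) = 0.3814; √K_a = 0.6176.
The active pressure is zero where K_a γ z = 2c√K_a, so z_c = 2c/(γ√K_a) = 2×5.7/(18.8×0.6176) = 0.9818 m.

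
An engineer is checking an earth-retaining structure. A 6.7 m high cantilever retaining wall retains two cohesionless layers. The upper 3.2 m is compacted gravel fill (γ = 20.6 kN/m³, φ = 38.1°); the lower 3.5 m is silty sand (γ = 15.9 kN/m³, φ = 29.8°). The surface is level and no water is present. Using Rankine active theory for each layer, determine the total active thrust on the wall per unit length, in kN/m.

135 kN/m

K_a1 = tan²(45°−38.1°/2) = 0.2368; K_a2 = tan²(45°−29.8°/2) = 0.3360.
Layer 1: σ at base = K_a1 γ₁ h₁ = 15.61 kPa; P₁ = ½×15.61×3.2 = 24.98.
Layer 2: σ_v at top = γ₁h₁ = 65.92; σ_h top = K_a2×65.92 = 22.15; σ_h base = K_a2×(65.92+15.9×3.5) = 40.85.
P₂ = ½(22.15+40.85)×3.5 = 110.3. Total P_a = 24.98+110.3 = 135.2 kN/m.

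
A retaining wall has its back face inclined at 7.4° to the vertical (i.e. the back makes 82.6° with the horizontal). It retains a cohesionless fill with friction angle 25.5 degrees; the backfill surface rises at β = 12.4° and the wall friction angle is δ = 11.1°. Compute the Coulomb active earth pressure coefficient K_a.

K_a = sin²(α+φ) / [sin²α · sin(α−δ) · (1 + √{sin(φ+δ)sin(φ−β) / (sin(α−δ)sin(α+β))})²].
With α = 82.6°, φ = 25.5°, δ = 11.1°, β = 12.4°: K_a = 0.5100.

0.510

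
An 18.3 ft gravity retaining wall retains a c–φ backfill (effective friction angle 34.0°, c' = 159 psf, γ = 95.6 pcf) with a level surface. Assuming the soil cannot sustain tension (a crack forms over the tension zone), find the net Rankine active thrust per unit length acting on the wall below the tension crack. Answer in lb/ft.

1960 lb/ft

K_a = 0.2827; √K_a = 0.5317.
Tension-crack depth z_c = 2c/(γ√K_a) = 2×159/(95.6×0.5317) = 6.256 ft.
σ_a at base = K_a γ H − 2c√K_a = 0.2827×95.6×18.3 − 2×159×0.5317 = 325.5 psf.
P_a = ½ × 325.5 × (H − z_c) = 0.5×325.5×12.04 = 1960 lb/ft.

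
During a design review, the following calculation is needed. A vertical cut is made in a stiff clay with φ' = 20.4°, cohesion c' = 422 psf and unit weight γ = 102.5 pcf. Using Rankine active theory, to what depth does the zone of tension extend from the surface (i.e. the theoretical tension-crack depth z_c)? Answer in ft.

11.8 ft

K_a = tan²(45° − 20.4°/2) = 0.4831; √K_a = 0.6950.
The active pressure is zero where K_a γ z = 2c√K_a, so z_c = 2c/(γ√K_a) = 2×422/(102.5×0.6950) = 11.85 ft.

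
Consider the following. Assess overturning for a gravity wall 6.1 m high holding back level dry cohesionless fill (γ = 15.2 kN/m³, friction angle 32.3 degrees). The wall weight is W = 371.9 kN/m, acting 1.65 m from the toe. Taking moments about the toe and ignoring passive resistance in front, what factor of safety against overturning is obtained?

K_a = tan²(45° − 32.3°/2) = 0.3035.
P_a = ½K_aγH² = 0.5×0.3035×15.2×6.1² = 85.82 kN/m, acting at H/3 = 2.033 m above the base.
Overturning moment M_o = P_a × H/3 = 85.82 × 2.033 = 174.5.
Resisting moment M_r = W × 1.65 = 371.9 × 1.65 = 613.6.
FS_overturning = M_r/M_o = 613.6/174.5 = 3.516.

3.52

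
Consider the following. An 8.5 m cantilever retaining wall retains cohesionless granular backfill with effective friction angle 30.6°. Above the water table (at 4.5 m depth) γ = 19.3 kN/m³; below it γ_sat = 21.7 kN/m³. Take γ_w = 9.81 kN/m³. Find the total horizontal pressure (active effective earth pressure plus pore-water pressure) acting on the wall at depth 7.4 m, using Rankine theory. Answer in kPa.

67.9 kPa

K_a = (1 − sin φ)/(1 + sin φ) = 0.3253.
γ' = 21.7 − 9.81 = 11.89 kN/m³.
Effective vertical stress at 7.4 m: σ'_v = 19.3×4.5 + 11.89×2.90 = 121.3 kPa.
σ'_h = K_a σ'_v = 0.3253 × 121.3 = 39.47 kPa; u = γ_w × 2.90 = 28.45 kPa.
Total σ_h = 39.47 + 28.45 = 67.92 kPa.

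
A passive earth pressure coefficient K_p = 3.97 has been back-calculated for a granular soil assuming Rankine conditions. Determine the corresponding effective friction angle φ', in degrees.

36.7°

K_p = (1+sin φ)/(1−sin φ) ⇒ sin φ = (K_p − 1)/(K_p + 1) = 0.5976.
φ = arcsin(0.5976) = 36.70°.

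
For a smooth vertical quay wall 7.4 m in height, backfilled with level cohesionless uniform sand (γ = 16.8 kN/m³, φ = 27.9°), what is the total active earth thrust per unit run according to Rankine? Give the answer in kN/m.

167 kN/m

K_a = tan²(45° − φ/2) = 0.3625.
P_a = ½ K_a γ H² = 0.5 × 0.3625 × 16.8 × 7.4² = 166.7 kN/m.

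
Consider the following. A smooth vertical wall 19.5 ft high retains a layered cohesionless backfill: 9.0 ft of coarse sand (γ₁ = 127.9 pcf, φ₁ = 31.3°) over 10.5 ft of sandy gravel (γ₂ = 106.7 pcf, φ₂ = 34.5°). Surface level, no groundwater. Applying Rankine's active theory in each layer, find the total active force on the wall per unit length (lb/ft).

6610 lb/ft

K_a1 = tan²(45°−31.3°/2) = 0.3162; K_a2 = tan²(45°−34.5°/2) = 0.2768.
Layer 1: σ at base = K_a1 γ₁ h₁ = 364.0 psf; P₁ = ½×364.0×9.0 = 1638.
Layer 2: σ_v at top = γ₁h₁ = 1151; σ_h top = K_a2×1151 = 318.6; σ_h base = K_a2×(1151+106.7×10.5) = 628.8.
P₂ = ½(318.6+628.8)×10.5 = 4974. Total P_a = 1638+4974 = 6612 lb/ft.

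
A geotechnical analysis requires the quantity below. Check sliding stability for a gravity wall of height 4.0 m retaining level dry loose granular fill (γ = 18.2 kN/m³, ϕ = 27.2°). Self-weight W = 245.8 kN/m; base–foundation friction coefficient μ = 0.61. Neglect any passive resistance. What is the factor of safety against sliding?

2.76

K_a = tan²(45° − 27.2°/2) = 0.3726.
P_a = ½K_aγH² = 0.5×0.3726×18.2×4.0² = 54.25 kN/m, acting at H/3 = 1.333 m above the base.
FS_sliding = μW / P_a = 0.61×245.8 / 54.25 = 2.764.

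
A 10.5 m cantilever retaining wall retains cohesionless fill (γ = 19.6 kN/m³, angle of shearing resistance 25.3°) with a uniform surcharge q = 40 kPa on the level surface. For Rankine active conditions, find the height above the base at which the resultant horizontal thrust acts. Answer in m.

3.99 m

K_a = 0.4012.
Triangular part P₁ = ½K_aγH² = 433.5 at H/3 = 3.500 m; rectangular part P₂ = K_a q H = 168.5 at H/2 = 5.250 m.
ȳ = (P₁·3.500 + P₂·5.250)/(P₁+P₂) = 3.990 m.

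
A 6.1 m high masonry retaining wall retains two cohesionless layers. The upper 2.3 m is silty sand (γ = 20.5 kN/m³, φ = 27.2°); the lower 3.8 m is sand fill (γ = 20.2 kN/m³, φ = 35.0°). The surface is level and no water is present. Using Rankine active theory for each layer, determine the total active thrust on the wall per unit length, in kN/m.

K_a1 = tan²(45°−27.2°/2) = 0.3726; K_a2 = tan²(45°−35.0°/2) = 0.2710.
Layer 1: σ at base = K_a1 γ₁ h₁ = 17.57 kPa; P₁ = ½×17.57×2.3 = 20.20.
Layer 2: σ_v at top = γ₁h₁ = 47.15; σ_h top = K_a2×47.15 = 12.78; σ_h base = K_a2×(47.15+20.2×3.8) = 33.58.
P₂ = ½(12.78+33.58)×3.8 = 88.08. Total P_a = 20.20+88.08 = 108.3 kN/m.

108 kN/m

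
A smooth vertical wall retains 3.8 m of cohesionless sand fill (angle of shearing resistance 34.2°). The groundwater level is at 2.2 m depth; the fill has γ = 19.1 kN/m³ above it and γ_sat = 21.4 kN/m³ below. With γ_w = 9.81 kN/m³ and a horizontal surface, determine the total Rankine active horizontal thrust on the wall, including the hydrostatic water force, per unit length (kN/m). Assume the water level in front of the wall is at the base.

48.5 kN/m

K_a = tan²(45° − φ/2) = 0.2803.
γ' = 21.4 − 9.81 = 11.59 kN/m³. Depth below WT = 1.6 m.
σ'_h at WT = K_a γ d_w = 11.78 kPa; at base = 11.78 + K_a γ' × 1.6 = 16.98 kPa.
P₁ (0–2.2 m) = ½×11.78×2.2 = 12.96. P₂ (2.2–3.8 m) = ½(11.78+16.98)×1.6 = 23.01.
P_w = ½ γ_w h₂² = 0.5×9.81×1.6² = 12.56. Total = 12.96+23.01+12.56 = 48.52 kN/m.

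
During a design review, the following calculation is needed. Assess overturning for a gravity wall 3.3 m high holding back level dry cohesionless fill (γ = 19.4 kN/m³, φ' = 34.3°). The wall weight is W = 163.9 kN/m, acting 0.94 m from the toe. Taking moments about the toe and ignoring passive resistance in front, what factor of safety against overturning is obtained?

4.75

K_a = tan²(45° − 34.3°/2) = 0.2792.
P_a = ½K_aγH² = 0.5×0.2792×19.4×3.3² = 29.49 kN/m, acting at H/3 = 1.100 m above the base.
Overturning moment M_o = P_a × H/3 = 29.49 × 1.100 = 32.44.
Resisting moment M_r = W × 0.94 = 163.9 × 0.94 = 154.1.
FS_overturning = M_r/M_o = 154.1/32.44 = 4.750.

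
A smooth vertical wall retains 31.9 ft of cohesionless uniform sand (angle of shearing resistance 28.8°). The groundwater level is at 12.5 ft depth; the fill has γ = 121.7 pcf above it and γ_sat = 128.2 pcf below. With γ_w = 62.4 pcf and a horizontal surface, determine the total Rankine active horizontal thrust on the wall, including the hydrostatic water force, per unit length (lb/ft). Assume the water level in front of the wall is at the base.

29700 lb/ft

K_a = tan²(45° − φ/2) = 0.3498.
γ' = 128.2 − 62.4 = 65.80 pcf. Depth below WT = 19.4 ft.
σ'_h at WT = K_a γ d_w = 532.1 psf; at base = 532.1 + K_a γ' × 19.4 = 978.5 psf.
P₁ (0–12.5 ft) = ½×532.1×12.5 = 3325. P₂ (12.5–31.9 ft) = ½(532.1+978.5)×19.4 = 14650.
P_w = ½ γ_w h₂² = 0.5×62.4×19.4² = 11740. Total = 3325+14650+11740 = 29720 lb/ft.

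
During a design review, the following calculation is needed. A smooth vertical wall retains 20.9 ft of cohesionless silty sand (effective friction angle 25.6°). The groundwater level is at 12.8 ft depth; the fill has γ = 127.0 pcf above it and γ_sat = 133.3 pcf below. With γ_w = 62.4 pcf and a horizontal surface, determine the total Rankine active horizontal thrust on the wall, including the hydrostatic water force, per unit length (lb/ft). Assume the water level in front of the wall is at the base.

K_a = tan²(45° − φ/2) = 0.3966.
γ' = 133.3 − 62.4 = 70.90 pcf. Depth below WT = 8.1 ft.
σ'_h at WT = K_a γ d_w = 644.7 psf; at base = 644.7 + K_a γ' × 8.1 = 872.4 psf.
P₁ (0–12.8 ft) = ½×644.7×12.8 = 4126. P₂ (12.8–20.9 ft) = ½(644.7+872.4)×8.1 = 6144.
P_w = ½ γ_w h₂² = 0.5×62.4×8.1² = 2047. Total = 4126+6144+2047 = 12320 lb/ft.

12300 lb/ft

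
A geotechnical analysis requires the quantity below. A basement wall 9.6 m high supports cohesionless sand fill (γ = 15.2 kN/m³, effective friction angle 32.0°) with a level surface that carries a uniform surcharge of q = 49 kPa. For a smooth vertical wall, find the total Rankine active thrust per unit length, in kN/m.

K_a = tan²(45° − φ/2) = 0.3073.
Soil triangle: ½ K_a γ H² = 0.5×0.3073×15.2×9.6² = 215.2 kN/m.
Surcharge rectangle: K_a q H = 0.3073×49×9.6 = 144.5 kN/m.
Total = 215.2 + 144.5 = 359.7 kN/m.

360 kN/m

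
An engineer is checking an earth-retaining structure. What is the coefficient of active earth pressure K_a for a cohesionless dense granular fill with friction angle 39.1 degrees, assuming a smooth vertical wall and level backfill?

K_a = tan²(45° − φ/2) = tan²(25.45°) = 0.2265.

0.226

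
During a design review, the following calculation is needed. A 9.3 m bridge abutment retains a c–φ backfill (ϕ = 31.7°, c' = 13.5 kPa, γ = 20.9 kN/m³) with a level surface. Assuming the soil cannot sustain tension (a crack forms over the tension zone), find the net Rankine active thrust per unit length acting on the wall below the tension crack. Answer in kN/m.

159 kN/m

K_a = 0.3111; √K_a = 0.5577.
Tension-crack depth z_c = 2c/(γ√K_a) = 2×13.5/(20.9×0.5577) = 2.316 m.
σ_a at base = K_a γ H − 2c√K_a = 0.3111×20.9×9.3 − 2×13.5×0.5577 = 45.40 kPa.
P_a = ½ × 45.40 × (H − z_c) = 0.5×45.40×6.984 = 158.5 kN/m.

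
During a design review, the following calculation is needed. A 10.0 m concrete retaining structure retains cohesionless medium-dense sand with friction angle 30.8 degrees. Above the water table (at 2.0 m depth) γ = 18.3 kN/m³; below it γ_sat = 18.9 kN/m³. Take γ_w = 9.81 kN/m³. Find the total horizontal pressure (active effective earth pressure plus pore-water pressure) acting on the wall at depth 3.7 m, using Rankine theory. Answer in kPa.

K_a = (1 − sin φ)/(1 + sin φ) = 0.3227.
γ' = 18.9 − 9.81 = 9.090 kN/m³.
Effective vertical stress at 3.7 m: σ'_v = 18.3×2.0 + 9.090×1.70 = 52.05 kPa.
σ'_h = K_a σ'_v = 0.3227 × 52.05 = 16.80 kPa; u = γ_w × 1.70 = 16.68 kPa.
Total σ_h = 16.80 + 16.68 = 33.48 kPa.

33.5 kPa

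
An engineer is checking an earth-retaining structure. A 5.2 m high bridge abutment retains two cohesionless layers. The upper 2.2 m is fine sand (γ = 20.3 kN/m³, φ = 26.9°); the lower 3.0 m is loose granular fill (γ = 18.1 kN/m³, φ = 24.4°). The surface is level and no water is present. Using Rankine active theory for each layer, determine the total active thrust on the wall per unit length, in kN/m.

K_a1 = tan²(45°−26.9°/2) = 0.3770; K_a2 = tan²(45°−24.4°/2) = 0.4153.
Layer 1: σ at base = K_a1 γ₁ h₁ = 16.84 kPa; P₁ = ½×16.84×2.2 = 18.52.
Layer 2: σ_v at top = γ₁h₁ = 44.66; σ_h top = K_a2×44.66 = 18.55; σ_h base = K_a2×(44.66+18.1×3.0) = 41.10.
P₂ = ½(18.55+41.10)×3.0 = 89.47. Total P_a = 18.52+89.47 = 108.0 kN/m.

108 kN/m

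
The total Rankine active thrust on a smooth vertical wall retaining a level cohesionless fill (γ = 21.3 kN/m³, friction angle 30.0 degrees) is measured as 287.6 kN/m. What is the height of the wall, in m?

9.00 m

K_a = 0.3333. P_a = ½ K_a γ H² ⇒ H = √(2P_a/(K_a γ)).
H = √(2×287.6/(0.3333×21.3)) = 9.001 m.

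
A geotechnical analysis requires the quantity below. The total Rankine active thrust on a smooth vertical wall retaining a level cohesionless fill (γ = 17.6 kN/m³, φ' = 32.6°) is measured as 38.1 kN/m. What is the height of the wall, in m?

K_a = 0.2997. P_a = ½ K_a γ H² ⇒ H = √(2P_a/(K_a γ)).
H = √(2×38.1/(0.2997×17.6)) = 3.801 m.

3.80 m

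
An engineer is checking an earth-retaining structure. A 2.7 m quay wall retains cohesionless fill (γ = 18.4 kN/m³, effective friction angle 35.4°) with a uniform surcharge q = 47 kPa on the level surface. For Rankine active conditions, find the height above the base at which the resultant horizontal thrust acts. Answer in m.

1.19 m

K_a = 0.2664.
Triangular part P₁ = ½K_aγH² = 17.87 at H/3 = 0.9000 m; rectangular part P₂ = K_a q H = 33.81 at H/2 = 1.350 m.
ȳ = (P₁·0.9000 + P₂·1.350)/(P₁+P₂) = 1.194 m.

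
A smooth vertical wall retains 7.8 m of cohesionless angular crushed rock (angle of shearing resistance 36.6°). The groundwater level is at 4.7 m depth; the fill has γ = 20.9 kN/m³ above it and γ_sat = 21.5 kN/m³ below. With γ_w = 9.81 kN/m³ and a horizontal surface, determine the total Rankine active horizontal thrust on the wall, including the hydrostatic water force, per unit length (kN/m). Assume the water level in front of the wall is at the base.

K_a = tan²(45° − φ/2) = 0.2530.
γ' = 21.5 − 9.81 = 11.69 kN/m³. Depth below WT = 3.1 m.
σ'_h at WT = K_a γ d_w = 24.85 kPa; at base = 24.85 + K_a γ' × 3.1 = 34.01 kPa.
P₁ (0–4.7 m) = ½×24.85×4.7 = 58.39. P₂ (4.7–7.8 m) = ½(24.85+34.01)×3.1 = 91.24.
P_w = ½ γ_w h₂² = 0.5×9.81×3.1² = 47.14. Total = 58.39+91.24+47.14 = 196.8 kN/m.

197 kN/m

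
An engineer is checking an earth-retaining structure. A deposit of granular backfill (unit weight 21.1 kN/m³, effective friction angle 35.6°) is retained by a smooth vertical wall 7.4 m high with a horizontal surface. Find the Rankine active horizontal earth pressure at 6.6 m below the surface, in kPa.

36.8 kPa

K_a = (1 − sin φ)/(1 + sin φ) = 0.2641.
σ_h = K_a γ z = 0.2641 × 21.1 × 6.6 = 36.78 kPa.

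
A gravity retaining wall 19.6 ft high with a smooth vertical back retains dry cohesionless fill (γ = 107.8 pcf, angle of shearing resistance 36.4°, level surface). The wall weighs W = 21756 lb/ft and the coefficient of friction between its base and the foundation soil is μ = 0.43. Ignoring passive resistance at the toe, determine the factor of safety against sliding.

1.77

K_a = tan²(45° − 36.4°/2) = 0.2552.
P_a = ½K_aγH² = 0.5×0.2552×107.8×19.6² = 5283 lb/ft, acting at H/3 = 6.533 ft above the base.
FS_sliding = μW / P_a = 0.43×21756 / 5283 = 1.771.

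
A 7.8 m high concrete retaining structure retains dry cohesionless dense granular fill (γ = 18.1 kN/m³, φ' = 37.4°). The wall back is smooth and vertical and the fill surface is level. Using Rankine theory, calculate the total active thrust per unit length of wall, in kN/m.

K_a = tan²(45° − φ/2) = 0.2443.
P_a = ½ K_a γ H² = 0.5 × 0.2443 × 18.1 × 7.8² = 134.5 kN/m.

134 kN/m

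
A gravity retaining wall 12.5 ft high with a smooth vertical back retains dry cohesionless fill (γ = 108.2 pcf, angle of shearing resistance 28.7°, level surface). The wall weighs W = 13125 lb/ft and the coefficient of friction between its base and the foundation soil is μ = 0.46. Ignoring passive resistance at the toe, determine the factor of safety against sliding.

2.03

K_a = tan²(45° − 28.7°/2) = 0.3511.
P_a = ½K_aγH² = 0.5×0.3511×108.2×12.5² = 2968 lb/ft, acting at H/3 = 4.167 ft above the base.
FS_sliding = μW / P_a = 0.46×13125 / 2968 = 2.034.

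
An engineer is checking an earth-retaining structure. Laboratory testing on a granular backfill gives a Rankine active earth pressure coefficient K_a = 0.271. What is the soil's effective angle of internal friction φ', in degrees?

K_a = tan²(45° − φ/2) ⇒ 45° − φ/2 = arctan(√0.271) = 27.50°.
φ = 2(45° − 27.50°) = 35.00°.

35.0°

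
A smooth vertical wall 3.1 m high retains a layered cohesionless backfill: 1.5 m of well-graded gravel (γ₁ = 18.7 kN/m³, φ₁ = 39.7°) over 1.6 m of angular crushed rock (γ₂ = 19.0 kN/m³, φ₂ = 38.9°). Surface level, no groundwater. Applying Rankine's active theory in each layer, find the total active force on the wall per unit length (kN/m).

K_a1 = tan²(45°−39.7°/2) = 0.2204; K_a2 = tan²(45°−38.9°/2) = 0.2285.
Layer 1: σ at base = K_a1 γ₁ h₁ = 6.183 kPa; P₁ = ½×6.183×1.5 = 4.637.
Layer 2: σ_v at top = γ₁h₁ = 28.05; σ_h top = K_a2×28.05 = 6.410; σ_h base = K_a2×(28.05+19.0×1.6) = 13.36.
P₂ = ½(6.410+13.36)×1.6 = 15.81. Total P_a = 4.637+15.81 = 20.45 kN/m.

20.5 kN/m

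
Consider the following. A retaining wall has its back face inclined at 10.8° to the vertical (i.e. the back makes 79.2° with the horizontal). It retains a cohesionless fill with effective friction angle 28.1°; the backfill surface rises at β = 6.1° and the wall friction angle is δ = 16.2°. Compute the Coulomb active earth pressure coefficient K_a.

0.445

K_a = sin²(α+φ) / [sin²α · sin(α−δ) · (1 + √{sin(φ+δ)sin(φ−β) / (sin(α−δ)sin(α+β))})²].
With α = 79.2°, φ = 28.1°, δ = 16.2°, β = 6.1°: K_a = 0.4455.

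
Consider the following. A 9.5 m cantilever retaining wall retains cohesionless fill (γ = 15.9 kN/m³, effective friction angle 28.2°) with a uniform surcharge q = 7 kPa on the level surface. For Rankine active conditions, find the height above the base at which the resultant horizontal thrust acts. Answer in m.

K_a = 0.3582.
Triangular part P₁ = ½K_aγH² = 257.0 at H/3 = 3.167 m; rectangular part P₂ = K_a q H = 23.82 at H/2 = 4.750 m.
ȳ = (P₁·3.167 + P₂·4.750)/(P₁+P₂) = 3.301 m.

3.30 m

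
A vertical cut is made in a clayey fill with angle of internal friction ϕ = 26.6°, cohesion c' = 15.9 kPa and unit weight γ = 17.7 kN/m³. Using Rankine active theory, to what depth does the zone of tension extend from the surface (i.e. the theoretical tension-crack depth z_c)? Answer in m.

K_a = tan²(45° − 26.6°/2) = 0.3814; √K_a = 0.6176.
The active pressure is zero where K_a γ z = 2c√K_a, so z_c = 2c/(γ√K_a) = 2×15.9/(17.7×0.6176) = 2.909 m.

2.91 m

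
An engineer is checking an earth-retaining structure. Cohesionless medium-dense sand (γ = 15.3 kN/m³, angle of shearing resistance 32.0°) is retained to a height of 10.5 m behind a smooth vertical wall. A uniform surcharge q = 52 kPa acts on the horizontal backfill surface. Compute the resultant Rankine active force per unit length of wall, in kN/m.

427 kN/m

K_a = tan²(45° − φ/2) = 0.3073.
Soil triangle: ½ K_a γ H² = 0.5×0.3073×15.3×10.5² = 259.1 kN/m.
Surcharge rectangle: K_a q H = 0.3073×52×10.5 = 167.8 kN/m.
Total = 259.1 + 167.8 = 426.9 kN/m.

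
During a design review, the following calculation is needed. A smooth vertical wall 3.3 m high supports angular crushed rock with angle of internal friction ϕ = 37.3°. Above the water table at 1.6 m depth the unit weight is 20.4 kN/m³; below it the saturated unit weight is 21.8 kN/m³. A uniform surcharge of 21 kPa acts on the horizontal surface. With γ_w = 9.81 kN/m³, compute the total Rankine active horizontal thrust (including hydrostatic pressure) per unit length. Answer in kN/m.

55.4 kN/m

K_a = tan²(45° − φ/2) = 0.2453.
γ' = 21.8 − 9.81 = 11.99 kN/m³. h₂ = H − d_w = 1.7 m.
σ'_h: at surface K_a·q = 5.152; at WT K_a(q+γd_w) = 13.16; at base K_a(q+γd_w+γ'h₂) = 18.16 kPa.
P₁ = ½(5.152+13.16)×1.6 = 14.65; P₂ = ½(13.16+18.16)×1.7 = 26.62; P_w = ½γ_w h₂² = 14.18.
Total = 14.65+26.62+14.18 = 55.45 kN/m.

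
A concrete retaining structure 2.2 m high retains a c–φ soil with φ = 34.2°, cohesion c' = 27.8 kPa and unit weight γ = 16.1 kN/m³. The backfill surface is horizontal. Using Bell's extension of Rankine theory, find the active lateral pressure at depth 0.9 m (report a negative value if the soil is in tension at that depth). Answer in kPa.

-25.4 kPa

K_a = (1 − sin φ)/(1 + sin φ) = 0.2803.
σ_a = K_a γ z − 2c√K_a = 0.2803×16.1×0.9 − 2×27.8×0.5295 = -25.38 kPa.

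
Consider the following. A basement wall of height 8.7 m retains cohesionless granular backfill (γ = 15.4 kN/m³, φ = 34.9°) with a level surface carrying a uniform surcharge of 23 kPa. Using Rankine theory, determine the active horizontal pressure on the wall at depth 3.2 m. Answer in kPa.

K_a = (1 − sin φ)/(1 + sin φ) = 0.2721.
σ_v = γz + q = 15.4 × 3.2 + 23 = 72.28 kPa.
σ_h = K_a σ_v = 0.2721 × 72.28 = 19.67 kPa.

19.7 kPa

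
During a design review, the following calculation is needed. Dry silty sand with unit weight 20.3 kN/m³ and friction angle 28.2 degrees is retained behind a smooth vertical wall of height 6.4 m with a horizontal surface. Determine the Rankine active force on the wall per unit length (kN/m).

149 kN/m

K_a = tan²(45° − φ/2) = 0.3582.
P_a = ½ K_a γ H² = 0.5 × 0.3582 × 20.3 × 6.4² = 148.9 kN/m.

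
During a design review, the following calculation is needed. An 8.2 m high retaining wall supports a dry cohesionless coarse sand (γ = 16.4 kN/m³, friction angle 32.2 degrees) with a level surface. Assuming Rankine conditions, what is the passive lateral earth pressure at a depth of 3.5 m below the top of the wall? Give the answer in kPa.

188 kPa

K_p = (1 + sin φ)/(1 − sin φ) = 3.282.
σ_h = K_p γ z = 3.282 × 16.4 × 3.5 = 188.4 kPa.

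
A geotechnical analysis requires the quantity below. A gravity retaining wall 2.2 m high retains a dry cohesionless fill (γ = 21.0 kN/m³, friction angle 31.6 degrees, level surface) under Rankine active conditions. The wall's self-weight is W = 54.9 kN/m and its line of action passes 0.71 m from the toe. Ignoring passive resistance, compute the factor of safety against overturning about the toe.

3.35

K_a = tan²(45° − 31.6°/2) = 0.3123.
P_a = ½K_aγH² = 0.5×0.3123×21.0×2.2² = 15.87 kN/m, acting at H/3 = 0.7333 m above the base.
Overturning moment M_o = P_a × H/3 = 15.87 × 0.7333 = 11.64.
Resisting moment M_r = W × 0.71 = 54.9 × 0.71 = 38.98.
FS_overturning = M_r/M_o = 38.98/11.64 = 3.349.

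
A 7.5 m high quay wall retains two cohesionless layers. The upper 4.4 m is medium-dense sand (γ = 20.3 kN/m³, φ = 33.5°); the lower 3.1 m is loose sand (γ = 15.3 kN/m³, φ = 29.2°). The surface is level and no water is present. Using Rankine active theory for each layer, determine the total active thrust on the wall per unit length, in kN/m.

K_a1 = tan²(45°−33.5°/2) = 0.2887; K_a2 = tan²(45°−29.2°/2) = 0.3442.
Layer 1: σ at base = K_a1 γ₁ h₁ = 25.79 kPa; P₁ = ½×25.79×4.4 = 56.73.
Layer 2: σ_v at top = γ₁h₁ = 89.32; σ_h top = K_a2×89.32 = 30.75; σ_h base = K_a2×(89.32+15.3×3.1) = 47.07.
P₂ = ½(30.75+47.07)×3.1 = 120.6. Total P_a = 56.73+120.6 = 177.3 kN/m.

177 kN/m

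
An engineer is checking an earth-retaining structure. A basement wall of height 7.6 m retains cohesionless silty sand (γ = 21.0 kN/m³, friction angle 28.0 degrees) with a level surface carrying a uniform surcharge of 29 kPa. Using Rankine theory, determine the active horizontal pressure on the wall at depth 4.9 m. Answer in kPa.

K_a = (1 − sin φ)/(1 + sin φ) = 0.3610.
σ_v = γz + q = 21.0 × 4.9 + 29 = 131.9 kPa.
σ_h = K_a σ_v = 0.3610 × 131.9 = 47.62 kPa.

47.6 kPa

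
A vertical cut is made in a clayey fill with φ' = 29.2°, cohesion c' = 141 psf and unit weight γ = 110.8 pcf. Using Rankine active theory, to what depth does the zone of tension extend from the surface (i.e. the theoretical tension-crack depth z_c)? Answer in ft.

K_a = tan²(45° − 29.2°/2) = 0.3442; √K_a = 0.5867.
The active pressure is zero where K_a γ z = 2c√K_a, so z_c = 2c/(γ√K_a) = 2×141/(110.8×0.5867) = 4.338 ft.

4.34 ft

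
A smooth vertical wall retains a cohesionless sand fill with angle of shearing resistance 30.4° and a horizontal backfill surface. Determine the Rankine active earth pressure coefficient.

K_a = tan²(45° − φ/2) = tan²(29.80°) = 0.3280.

0.328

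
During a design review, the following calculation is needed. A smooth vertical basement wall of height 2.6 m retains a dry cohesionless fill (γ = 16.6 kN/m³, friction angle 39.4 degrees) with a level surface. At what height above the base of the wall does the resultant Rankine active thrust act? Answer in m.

0.867 m

K_a = 0.2234.
The pressure distribution is triangular, so the resultant acts at H/3 above the base = 2.6/3 = 0.8667 m.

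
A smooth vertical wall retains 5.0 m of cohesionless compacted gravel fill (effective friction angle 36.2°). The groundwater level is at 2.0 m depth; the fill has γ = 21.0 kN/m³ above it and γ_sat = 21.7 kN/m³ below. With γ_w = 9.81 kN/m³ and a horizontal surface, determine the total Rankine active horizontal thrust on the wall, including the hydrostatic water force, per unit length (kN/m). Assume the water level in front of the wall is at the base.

101 kN/m

K_a = tan²(45° − φ/2) = 0.2574.
γ' = 21.7 − 9.81 = 11.89 kN/m³. Depth below WT = 3.0 m.
σ'_h at WT = K_a γ d_w = 10.81 kPa; at base = 10.81 + K_a γ' × 3.0 = 19.99 kPa.
P₁ (0–2.0 m) = ½×10.81×2.0 = 10.81. P₂ (2.0–5.0 m) = ½(10.81+19.99)×3.0 = 46.20.
P_w = ½ γ_w h₂² = 0.5×9.81×3.0² = 44.14. Total = 10.81+46.20+44.14 = 101.2 kN/m.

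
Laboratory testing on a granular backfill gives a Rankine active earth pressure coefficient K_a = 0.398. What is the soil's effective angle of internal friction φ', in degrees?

25.5°

K_a = tan²(45° − φ/2) ⇒ 45° − φ/2 = arctan(√0.398) = 32.25°.
φ = 2(45° − 32.25°) = 25.51°.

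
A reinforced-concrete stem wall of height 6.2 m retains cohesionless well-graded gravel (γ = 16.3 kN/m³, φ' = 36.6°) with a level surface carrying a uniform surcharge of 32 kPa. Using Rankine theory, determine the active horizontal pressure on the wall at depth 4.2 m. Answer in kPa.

25.4 kPa

K_a = (1 − sin φ)/(1 + sin φ) = 0.2530.
σ_v = γz + q = 16.3 × 4.2 + 32 = 100.5 kPa.
σ_h = K_a σ_v = 0.2530 × 100.5 = 25.41 kPa.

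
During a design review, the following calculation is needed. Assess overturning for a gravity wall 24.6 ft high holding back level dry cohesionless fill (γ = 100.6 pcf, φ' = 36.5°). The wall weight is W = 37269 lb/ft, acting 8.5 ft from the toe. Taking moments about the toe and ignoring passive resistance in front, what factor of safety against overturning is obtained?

K_a = tan²(45° − 36.5°/2) = 0.2541.
P_a = ½K_aγH² = 0.5×0.2541×100.6×24.6² = 7733 lb/ft, acting at H/3 = 8.200 ft above the base.
Overturning moment M_o = P_a × H/3 = 7733 × 8.200 = 63410.
Resisting moment M_r = W × 8.5 = 37269 × 8.5 = 316800.
FS_overturning = M_r/M_o = 316800/63410 = 4.996.

5.00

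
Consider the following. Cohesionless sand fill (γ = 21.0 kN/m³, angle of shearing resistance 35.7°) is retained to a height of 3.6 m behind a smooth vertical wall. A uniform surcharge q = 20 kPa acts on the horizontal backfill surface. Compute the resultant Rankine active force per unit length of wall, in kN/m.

54.7 kN/m

K_a = tan²(45° − φ/2) = 0.2630.
Soil triangle: ½ K_a γ H² = 0.5×0.2630×21.0×3.6² = 35.79 kN/m.
Surcharge rectangle: K_a q H = 0.2630×20×3.6 = 18.94 kN/m.
Total = 35.79 + 18.94 = 54.72 kN/m.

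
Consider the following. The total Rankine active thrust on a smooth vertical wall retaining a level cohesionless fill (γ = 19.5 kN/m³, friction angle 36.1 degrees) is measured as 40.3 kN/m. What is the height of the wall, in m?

4.00 m

K_a = 0.2585. P_a = ½ K_a γ H² ⇒ H = √(2P_a/(K_a γ)).
H = √(2×40.3/(0.2585×19.5)) = 3.999 m.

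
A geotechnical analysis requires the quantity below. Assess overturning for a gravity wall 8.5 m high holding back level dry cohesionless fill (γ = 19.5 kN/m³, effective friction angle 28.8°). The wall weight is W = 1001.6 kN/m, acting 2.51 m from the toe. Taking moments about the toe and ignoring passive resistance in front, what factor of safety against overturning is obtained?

3.60

K_a = tan²(45° − 28.8°/2) = 0.3498.
P_a = ½K_aγH² = 0.5×0.3498×19.5×8.5² = 246.4 kN/m, acting at H/3 = 2.833 m above the base.
Overturning moment M_o = P_a × H/3 = 246.4 × 2.833 = 698.1.
Resisting moment M_r = W × 2.51 = 1001.6 × 2.51 = 2514.
FS_overturning = M_r/M_o = 2514/698.1 = 3.601.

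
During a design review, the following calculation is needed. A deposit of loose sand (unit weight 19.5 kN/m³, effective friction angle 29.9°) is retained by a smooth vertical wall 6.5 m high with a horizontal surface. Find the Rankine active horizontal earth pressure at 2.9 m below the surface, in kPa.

K_a = (1 − sin φ)/(1 + sin φ) = 0.3347.
σ_h = K_a γ z = 0.3347 × 19.5 × 2.9 = 18.93 kPa.

18.9 kPa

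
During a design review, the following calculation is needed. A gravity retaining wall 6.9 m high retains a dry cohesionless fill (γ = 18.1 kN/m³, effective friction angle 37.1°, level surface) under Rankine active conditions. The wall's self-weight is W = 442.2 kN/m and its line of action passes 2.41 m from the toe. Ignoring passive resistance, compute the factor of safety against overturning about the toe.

4.34

K_a = tan²(45° − 37.1°/2) = 0.2475.
P_a = ½K_aγH² = 0.5×0.2475×18.1×6.9² = 106.6 kN/m, acting at H/3 = 2.300 m above the base.
Overturning moment M_o = P_a × H/3 = 106.6 × 2.300 = 245.3.
Resisting moment M_r = W × 2.41 = 442.2 × 2.41 = 1066.
FS_overturning = M_r/M_o = 1066/245.3 = 4.345.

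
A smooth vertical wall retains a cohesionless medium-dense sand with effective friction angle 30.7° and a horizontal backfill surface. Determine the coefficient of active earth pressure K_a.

K_a = (1 − sin φ)/(1 + sin φ) = (1 − sin 30.7°)/(1 + sin 30.7°) = 0.3240.

0.324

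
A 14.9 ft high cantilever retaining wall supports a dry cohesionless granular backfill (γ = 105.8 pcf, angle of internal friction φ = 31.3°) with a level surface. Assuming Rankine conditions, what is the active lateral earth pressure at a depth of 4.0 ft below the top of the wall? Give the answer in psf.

K_a = (1 − sin φ)/(1 + sin φ) = 0.3162.
σ_h = K_a γ z = 0.3162 × 105.8 × 4.0 = 133.8 psf.

134 psf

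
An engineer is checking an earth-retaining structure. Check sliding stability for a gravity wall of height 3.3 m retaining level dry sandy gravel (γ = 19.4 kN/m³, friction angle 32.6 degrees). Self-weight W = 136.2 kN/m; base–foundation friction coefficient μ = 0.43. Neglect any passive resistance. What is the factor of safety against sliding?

1.85

K_a = tan²(45° − 32.6°/2) = 0.2997.
P_a = ½K_aγH² = 0.5×0.2997×19.4×3.3² = 31.66 kN/m, acting at H/3 = 1.100 m above the base.
FS_sliding = μW / P_a = 0.43×136.2 / 31.66 = 1.850.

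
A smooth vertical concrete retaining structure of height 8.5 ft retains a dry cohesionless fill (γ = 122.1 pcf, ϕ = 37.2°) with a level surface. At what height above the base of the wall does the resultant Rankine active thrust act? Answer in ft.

K_a = 0.2464.
The pressure distribution is triangular, so the resultant acts at H/3 above the base = 8.5/3 = 2.833 ft.

2.83 ft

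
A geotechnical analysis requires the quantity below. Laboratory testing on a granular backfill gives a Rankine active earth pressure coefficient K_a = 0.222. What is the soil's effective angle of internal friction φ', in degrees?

K_a = tan²(45° − φ/2) ⇒ 45° − φ/2 = arctan(√0.222) = 25.23°.
φ = 2(45° − 25.23°) = 39.54°.

39.5°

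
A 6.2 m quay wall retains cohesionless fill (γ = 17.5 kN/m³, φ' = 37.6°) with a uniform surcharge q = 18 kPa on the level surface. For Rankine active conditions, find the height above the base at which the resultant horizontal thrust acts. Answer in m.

2.32 m

K_a = 0.2421.
Triangular part P₁ = ½K_aγH² = 81.44 at H/3 = 2.067 m; rectangular part P₂ = K_a q H = 27.02 at H/2 = 3.100 m.
ȳ = (P₁·2.067 + P₂·3.100)/(P₁+P₂) = 2.324 m.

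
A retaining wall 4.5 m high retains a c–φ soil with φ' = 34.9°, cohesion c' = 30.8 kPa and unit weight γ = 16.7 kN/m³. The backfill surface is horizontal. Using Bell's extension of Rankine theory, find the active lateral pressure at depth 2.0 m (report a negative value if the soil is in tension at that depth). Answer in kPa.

K_a = (1 − sin φ)/(1 + sin φ) = 0.2721.
σ_a = K_a γ z − 2c√K_a = 0.2721×16.7×2.0 − 2×30.8×0.5217 = -23.05 kPa.

-23.0 kPa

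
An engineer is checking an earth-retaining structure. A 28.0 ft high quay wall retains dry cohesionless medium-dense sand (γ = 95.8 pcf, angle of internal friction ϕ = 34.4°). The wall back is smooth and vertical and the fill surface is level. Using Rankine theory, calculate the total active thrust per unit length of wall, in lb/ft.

10400 lb/ft

K_a = tan²(45° − φ/2) = 0.2780.
P_a = ½ K_a γ H² = 0.5 × 0.2780 × 95.8 × 28.0² = 10440 lb/ft.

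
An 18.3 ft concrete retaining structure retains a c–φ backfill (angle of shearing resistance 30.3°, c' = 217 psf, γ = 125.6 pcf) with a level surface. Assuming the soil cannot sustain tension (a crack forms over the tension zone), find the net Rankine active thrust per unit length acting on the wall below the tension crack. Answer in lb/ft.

K_a = 0.3293; √K_a = 0.5739.
Tension-crack depth z_c = 2c/(γ√K_a) = 2×217/(125.6×0.5739) = 6.021 ft.
σ_a at base = K_a γ H − 2c√K_a = 0.3293×125.6×18.3 − 2×217×0.5739 = 507.9 psf.
P_a = ½ × 507.9 × (H − z_c) = 0.5×507.9×12.28 = 3118 lb/ft.

3120 lb/ft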